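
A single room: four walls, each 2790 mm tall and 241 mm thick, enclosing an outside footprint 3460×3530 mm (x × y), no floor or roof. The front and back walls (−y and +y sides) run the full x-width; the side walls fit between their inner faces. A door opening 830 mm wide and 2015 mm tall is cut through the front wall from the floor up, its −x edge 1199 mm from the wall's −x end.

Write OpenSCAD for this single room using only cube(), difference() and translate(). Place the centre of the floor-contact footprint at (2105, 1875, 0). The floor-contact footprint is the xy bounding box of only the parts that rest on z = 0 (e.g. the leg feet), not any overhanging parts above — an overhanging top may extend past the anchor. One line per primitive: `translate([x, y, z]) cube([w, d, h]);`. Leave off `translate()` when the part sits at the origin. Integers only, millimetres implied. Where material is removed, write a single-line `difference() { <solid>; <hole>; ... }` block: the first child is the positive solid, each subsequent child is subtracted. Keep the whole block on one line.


difference() { translate([375, 110, 0]) cube([3460, 241, 2790]); translate([1574, 110, 0]) cube([830, 241, 2015]); }
translate([375, 3399, 0]) cube([3460, 241, 2790]);
translate([375, 351, 0]) cube([241, 3048, 2790]);
translate([3594, 351, 0]) cube([241, 3048, 2790]);


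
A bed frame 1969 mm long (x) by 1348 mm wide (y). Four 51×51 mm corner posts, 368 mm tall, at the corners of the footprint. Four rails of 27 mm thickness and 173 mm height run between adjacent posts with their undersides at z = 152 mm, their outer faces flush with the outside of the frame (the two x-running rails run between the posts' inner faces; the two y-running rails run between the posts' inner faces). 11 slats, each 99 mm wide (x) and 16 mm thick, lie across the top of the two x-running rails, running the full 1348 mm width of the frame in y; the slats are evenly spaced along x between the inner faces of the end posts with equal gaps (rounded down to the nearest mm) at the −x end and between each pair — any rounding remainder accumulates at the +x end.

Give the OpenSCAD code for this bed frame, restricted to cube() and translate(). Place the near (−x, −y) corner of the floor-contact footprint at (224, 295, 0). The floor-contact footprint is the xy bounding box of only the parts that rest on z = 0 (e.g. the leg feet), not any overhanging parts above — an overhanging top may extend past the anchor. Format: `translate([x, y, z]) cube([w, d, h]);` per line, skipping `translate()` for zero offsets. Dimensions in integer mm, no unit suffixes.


translate([224, 295, 0]) cube([51, 51, 368]);
translate([224, 1592, 0]) cube([51, 51, 368]);
translate([2142, 295, 0]) cube([51, 51, 368]);
translate([2142, 1592, 0]) cube([51, 51, 368]);
translate([275, 295, 152]) cube([1867, 27, 173]);
translate([275, 1616, 152]) cube([1867, 27, 173]);
translate([224, 346, 152]) cube([27, 1246, 173]);
translate([2166, 346, 152]) cube([27, 1246, 173]);
translate([339, 295, 325]) cube([99, 1348, 16]);
translate([502, 295, 325]) cube([99, 1348, 16]);
translate([665, 295, 325]) cube([99, 1348, 16]);
translate([828, 295, 325]) cube([99, 1348, 16]);
translate([991, 295, 325]) cube([99, 1348, 16]);
translate([1154, 295, 325]) cube([99, 1348, 16]);
translate([1317, 295, 325]) cube([99, 1348, 16]);
translate([1480, 295, 325]) cube([99, 1348, 16]);
translate([1643, 295, 325]) cube([99, 1348, 16]);
translate([1806, 295, 325]) cube([99, 1348, 16]);
translate([1969, 295, 325]) cube([99, 1348, 16]);


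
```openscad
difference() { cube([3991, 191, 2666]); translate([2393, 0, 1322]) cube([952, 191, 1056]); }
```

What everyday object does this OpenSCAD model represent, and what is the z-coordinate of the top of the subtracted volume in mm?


A wall with a window opening. The window head height is 2378 mm.

A wall with a rectangular opening subtracted — a window. Sill at z = 1322, opening 1056 mm tall, so the head is at 1322 + 1056 = 2378 mm.


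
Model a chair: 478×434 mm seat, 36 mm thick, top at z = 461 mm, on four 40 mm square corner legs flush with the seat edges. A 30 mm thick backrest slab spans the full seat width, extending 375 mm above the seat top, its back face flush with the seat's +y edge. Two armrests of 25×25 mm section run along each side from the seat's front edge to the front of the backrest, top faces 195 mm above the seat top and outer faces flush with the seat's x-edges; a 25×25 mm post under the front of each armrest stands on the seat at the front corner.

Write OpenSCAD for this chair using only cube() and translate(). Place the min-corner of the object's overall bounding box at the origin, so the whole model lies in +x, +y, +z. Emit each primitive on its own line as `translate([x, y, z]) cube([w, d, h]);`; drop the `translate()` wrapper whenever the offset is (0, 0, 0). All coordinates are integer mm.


// leg_h = 461 - 36 = 425
// arm post h = 195 - 25 = 170
translate([0, 0, 425]) cube([478, 434, 36]);
cube([40, 40, 425]);
translate([438, 0, 0]) cube([40, 40, 425]);
translate([0, 394, 0]) cube([40, 40, 425]);
translate([438, 394, 0]) cube([40, 40, 425]);
translate([0, 404, 461]) cube([478, 30, 375]);
translate([0, 0, 631]) cube([25, 404, 25]);
translate([453, 0, 631]) cube([25, 404, 25]);
translate([0, 0, 461]) cube([25, 25, 170]);
translate([453, 0, 461]) cube([25, 25, 170]);


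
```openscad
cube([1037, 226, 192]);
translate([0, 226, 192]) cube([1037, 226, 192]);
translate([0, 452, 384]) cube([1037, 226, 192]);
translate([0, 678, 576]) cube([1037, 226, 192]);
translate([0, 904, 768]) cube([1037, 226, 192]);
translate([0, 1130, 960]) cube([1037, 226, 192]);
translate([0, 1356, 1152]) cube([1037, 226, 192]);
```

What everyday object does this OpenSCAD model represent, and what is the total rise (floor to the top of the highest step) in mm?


A staircase. The total rise is 1344 mm.

7 identical blocks, each offset up and back from the previous — a staircase. Each step is 192 mm tall and there are 7 of them, so the total rise is 7 × 192 = 1344 mm.


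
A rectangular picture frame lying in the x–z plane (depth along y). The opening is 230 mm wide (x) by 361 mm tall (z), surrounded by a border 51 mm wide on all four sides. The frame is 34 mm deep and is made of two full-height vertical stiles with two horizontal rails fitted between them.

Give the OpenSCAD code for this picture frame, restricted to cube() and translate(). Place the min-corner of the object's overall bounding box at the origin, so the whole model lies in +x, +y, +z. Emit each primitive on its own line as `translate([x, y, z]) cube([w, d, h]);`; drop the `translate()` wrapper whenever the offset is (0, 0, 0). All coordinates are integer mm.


cube([51, 34, 463]);
translate([281, 0, 0]) cube([51, 34, 463]);
translate([51, 0, 0]) cube([230, 34, 51]);
translate([51, 0, 412]) cube([230, 34, 51]);


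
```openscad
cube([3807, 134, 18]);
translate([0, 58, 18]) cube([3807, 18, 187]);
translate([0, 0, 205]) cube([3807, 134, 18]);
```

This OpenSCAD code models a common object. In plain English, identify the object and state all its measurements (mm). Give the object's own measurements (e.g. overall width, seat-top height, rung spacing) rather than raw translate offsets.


An I-beam lying along x, 3807 mm long. Overall section height 223 mm. Two flanges 134 mm wide (y) and 18 mm thick, one on the floor and one at the top; a web 18 mm thick runs between them, centred on the flange width.


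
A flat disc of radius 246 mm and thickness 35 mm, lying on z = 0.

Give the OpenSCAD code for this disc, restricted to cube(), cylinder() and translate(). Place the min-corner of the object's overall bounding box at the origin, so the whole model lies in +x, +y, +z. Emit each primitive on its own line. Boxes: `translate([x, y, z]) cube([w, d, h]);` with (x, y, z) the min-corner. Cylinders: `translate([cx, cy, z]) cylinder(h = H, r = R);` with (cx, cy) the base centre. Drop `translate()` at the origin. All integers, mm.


translate([246, 246, 0]) cylinder(h = 35, r = 246);


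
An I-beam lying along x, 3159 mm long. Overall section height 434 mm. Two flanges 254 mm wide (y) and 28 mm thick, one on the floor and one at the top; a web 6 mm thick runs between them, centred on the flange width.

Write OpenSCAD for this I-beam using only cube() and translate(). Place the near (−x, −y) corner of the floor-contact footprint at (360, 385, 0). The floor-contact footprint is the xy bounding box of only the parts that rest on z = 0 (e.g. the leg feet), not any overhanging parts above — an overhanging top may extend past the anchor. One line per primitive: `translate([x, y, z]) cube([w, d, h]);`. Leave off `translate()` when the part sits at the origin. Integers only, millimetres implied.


translate([360, 385, 0]) cube([3159, 254, 28]);
translate([360, 509, 28]) cube([3159, 6, 378]);
translate([360, 385, 406]) cube([3159, 254, 28]);


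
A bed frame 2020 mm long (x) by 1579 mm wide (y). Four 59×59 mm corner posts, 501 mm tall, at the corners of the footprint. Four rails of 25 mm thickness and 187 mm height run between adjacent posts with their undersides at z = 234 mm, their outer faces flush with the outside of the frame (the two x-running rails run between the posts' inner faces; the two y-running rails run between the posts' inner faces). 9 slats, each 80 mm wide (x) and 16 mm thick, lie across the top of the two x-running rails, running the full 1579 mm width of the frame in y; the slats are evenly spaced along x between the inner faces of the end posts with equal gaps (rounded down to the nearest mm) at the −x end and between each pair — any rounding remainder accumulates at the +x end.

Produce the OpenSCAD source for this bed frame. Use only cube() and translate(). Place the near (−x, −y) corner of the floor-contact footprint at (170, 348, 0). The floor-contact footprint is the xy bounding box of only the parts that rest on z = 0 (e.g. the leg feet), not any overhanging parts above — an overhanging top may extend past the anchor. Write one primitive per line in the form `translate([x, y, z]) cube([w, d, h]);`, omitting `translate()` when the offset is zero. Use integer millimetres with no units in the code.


translate([170, 348, 0]) cube([59, 59, 501]);
translate([170, 1868, 0]) cube([59, 59, 501]);
translate([2131, 348, 0]) cube([59, 59, 501]);
translate([2131, 1868, 0]) cube([59, 59, 501]);
translate([229, 348, 234]) cube([1902, 25, 187]);
translate([229, 1902, 234]) cube([1902, 25, 187]);
translate([170, 407, 234]) cube([25, 1461, 187]);
translate([2165, 407, 234]) cube([25, 1461, 187]);
translate([347, 348, 421]) cube([80, 1579, 16]);
translate([545, 348, 421]) cube([80, 1579, 16]);
translate([743, 348, 421]) cube([80, 1579, 16]);
translate([941, 348, 421]) cube([80, 1579, 16]);
translate([1139, 348, 421]) cube([80, 1579, 16]);
translate([1337, 348, 421]) cube([80, 1579, 16]);
translate([1535, 348, 421]) cube([80, 1579, 16]);
translate([1733, 348, 421]) cube([80, 1579, 16]);
translate([1931, 348, 421]) cube([80, 1579, 16]);


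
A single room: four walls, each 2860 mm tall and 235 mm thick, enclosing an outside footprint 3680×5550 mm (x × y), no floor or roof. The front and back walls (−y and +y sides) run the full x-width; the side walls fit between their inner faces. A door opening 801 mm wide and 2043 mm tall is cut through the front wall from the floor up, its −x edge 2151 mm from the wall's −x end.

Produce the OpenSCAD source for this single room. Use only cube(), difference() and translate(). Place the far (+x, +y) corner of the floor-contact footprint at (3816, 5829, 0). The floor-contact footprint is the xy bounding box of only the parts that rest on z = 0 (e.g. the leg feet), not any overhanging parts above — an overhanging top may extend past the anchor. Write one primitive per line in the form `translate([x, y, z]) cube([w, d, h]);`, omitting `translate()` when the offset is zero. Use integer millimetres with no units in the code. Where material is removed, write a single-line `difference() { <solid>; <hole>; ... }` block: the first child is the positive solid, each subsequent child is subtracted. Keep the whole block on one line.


difference() { translate([136, 279, 0]) cube([3680, 235, 2860]); translate([2287, 279, 0]) cube([801, 235, 2043]); }
translate([136, 5594, 0]) cube([3680, 235, 2860]);
translate([136, 514, 0]) cube([235, 5080, 2860]);
translate([3581, 514, 0]) cube([235, 5080, 2860]);


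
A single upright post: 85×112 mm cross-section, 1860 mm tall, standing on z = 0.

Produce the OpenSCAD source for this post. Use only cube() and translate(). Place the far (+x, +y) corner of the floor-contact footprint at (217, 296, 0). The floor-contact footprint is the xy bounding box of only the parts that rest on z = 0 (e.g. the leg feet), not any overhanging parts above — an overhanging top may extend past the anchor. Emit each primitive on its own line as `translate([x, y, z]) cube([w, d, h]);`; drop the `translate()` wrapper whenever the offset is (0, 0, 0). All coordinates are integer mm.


translate([132, 184, 0]) cube([85, 112, 1860]);


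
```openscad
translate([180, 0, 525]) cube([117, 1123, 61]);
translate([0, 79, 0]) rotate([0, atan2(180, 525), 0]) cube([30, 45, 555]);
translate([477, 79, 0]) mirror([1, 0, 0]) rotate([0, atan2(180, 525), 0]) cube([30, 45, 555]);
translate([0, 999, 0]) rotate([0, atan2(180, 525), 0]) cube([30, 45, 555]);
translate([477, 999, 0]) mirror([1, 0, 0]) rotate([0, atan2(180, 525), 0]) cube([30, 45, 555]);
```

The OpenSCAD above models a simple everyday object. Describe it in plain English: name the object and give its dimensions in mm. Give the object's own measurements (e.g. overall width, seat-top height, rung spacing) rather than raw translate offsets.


A sawhorse. A 117×1123×61 mm beam (x, y, z) sits on two A-frame leg pairs. Each pair is two raked legs of 30×45 mm section (45 mm along y) splaying symmetrically in x. Each leg rises 525 mm vertically over 180 mm of horizontal reach and is 555 mm long along its own axis. Every leg's outer bottom edge rests on the floor and its outer top edge meets a bottom edge of the beam — the left legs (tilting toward +x) meet the beam's −x bottom edge, the right legs (their mirror images, tilting toward −x) meet its +x bottom edge — so the leg tops tuck under the beam, the beam's underside is 525 mm above the floor, and the feet are 477 mm apart outside-to-outside with the beam centred between them. The two leg pairs are set in 79 mm from either end of the beam.


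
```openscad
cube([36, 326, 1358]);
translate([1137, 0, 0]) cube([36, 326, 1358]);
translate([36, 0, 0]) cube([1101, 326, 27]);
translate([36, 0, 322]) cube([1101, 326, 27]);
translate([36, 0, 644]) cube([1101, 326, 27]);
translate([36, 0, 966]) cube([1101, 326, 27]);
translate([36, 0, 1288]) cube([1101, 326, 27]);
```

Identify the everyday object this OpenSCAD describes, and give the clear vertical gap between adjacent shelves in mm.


A bookshelf. The clear shelf gap is 295 mm.

Two tall side panels with 5 horizontal boards between them — a bookshelf. The first two shelf undersides are at z = 0 and z = 322; with shelf thickness 27, the clear gap is 322 − 0 − 27 = 295 mm.


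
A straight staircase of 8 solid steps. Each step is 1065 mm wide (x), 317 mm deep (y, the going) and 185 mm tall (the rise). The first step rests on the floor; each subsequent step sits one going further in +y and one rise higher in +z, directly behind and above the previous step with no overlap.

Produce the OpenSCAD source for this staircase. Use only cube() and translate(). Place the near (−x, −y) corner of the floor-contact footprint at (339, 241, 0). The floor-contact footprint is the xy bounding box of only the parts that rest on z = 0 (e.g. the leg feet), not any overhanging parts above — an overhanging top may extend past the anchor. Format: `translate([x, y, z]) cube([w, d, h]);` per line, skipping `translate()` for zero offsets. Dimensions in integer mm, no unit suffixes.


translate([339, 241, 0]) cube([1065, 317, 185]);
translate([339, 558, 185]) cube([1065, 317, 185]);
translate([339, 875, 370]) cube([1065, 317, 185]);
translate([339, 1192, 555]) cube([1065, 317, 185]);
translate([339, 1509, 740]) cube([1065, 317, 185]);
translate([339, 1826, 925]) cube([1065, 317, 185]);
translate([339, 2143, 1110]) cube([1065, 317, 185]);
translate([339, 2460, 1295]) cube([1065, 317, 185]);


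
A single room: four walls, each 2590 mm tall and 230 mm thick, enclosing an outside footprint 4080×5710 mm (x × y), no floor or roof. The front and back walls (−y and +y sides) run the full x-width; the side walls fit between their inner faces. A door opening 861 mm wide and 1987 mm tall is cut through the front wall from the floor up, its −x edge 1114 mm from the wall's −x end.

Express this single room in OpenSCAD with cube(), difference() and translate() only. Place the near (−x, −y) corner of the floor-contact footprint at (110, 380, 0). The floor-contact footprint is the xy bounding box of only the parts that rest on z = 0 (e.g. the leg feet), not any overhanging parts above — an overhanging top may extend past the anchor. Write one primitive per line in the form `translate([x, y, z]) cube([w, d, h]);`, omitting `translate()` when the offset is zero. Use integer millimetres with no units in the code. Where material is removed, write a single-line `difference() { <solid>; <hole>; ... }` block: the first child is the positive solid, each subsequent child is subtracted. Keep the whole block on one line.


difference() { translate([110, 380, 0]) cube([4080, 230, 2590]); translate([1224, 380, 0]) cube([861, 230, 1987]); }
translate([110, 5860, 0]) cube([4080, 230, 2590]);
translate([110, 610, 0]) cube([230, 5250, 2590]);
translate([3960, 610, 0]) cube([230, 5250, 2590]);


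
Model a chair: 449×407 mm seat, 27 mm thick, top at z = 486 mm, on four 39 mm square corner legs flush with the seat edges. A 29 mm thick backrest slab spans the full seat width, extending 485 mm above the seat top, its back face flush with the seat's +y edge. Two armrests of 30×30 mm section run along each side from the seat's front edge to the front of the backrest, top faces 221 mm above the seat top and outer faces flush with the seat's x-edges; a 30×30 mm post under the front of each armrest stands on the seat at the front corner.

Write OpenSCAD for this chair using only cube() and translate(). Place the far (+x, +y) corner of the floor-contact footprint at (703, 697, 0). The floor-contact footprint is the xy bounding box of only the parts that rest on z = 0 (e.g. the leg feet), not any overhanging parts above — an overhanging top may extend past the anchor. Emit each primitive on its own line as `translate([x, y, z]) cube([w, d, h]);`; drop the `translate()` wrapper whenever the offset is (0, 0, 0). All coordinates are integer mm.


translate([254, 290, 459]) cube([449, 407, 27]);
translate([254, 290, 0]) cube([39, 39, 459]);
translate([664, 290, 0]) cube([39, 39, 459]);
translate([254, 658, 0]) cube([39, 39, 459]);
translate([664, 658, 0]) cube([39, 39, 459]);
translate([254, 668, 486]) cube([449, 29, 485]);
translate([254, 290, 677]) cube([30, 378, 30]);
translate([673, 290, 677]) cube([30, 378, 30]);
translate([254, 290, 486]) cube([30, 30, 191]);
translate([673, 290, 486]) cube([30, 30, 191]);


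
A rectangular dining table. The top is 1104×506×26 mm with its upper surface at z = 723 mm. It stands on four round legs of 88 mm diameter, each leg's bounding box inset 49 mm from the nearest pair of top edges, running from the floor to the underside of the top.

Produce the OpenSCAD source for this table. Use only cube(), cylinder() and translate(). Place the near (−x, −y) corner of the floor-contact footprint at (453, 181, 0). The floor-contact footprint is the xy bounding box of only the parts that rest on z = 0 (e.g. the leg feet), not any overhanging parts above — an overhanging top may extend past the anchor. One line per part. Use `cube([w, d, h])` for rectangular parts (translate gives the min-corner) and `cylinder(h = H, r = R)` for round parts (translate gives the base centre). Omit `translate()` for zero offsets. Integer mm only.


translate([404, 132, 697]) cube([1104, 506, 26]);
translate([497, 225, 0]) cylinder(h = 697, r = 44);
translate([1415, 225, 0]) cylinder(h = 697, r = 44);
translate([497, 545, 0]) cylinder(h = 697, r = 44);
translate([1415, 545, 0]) cylinder(h = 697, r = 44);


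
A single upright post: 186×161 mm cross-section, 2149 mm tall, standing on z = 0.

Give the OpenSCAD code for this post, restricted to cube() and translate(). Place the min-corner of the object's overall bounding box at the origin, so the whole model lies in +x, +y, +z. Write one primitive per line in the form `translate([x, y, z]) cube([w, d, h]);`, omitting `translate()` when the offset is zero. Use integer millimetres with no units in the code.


cube([186, 161, 2149]);


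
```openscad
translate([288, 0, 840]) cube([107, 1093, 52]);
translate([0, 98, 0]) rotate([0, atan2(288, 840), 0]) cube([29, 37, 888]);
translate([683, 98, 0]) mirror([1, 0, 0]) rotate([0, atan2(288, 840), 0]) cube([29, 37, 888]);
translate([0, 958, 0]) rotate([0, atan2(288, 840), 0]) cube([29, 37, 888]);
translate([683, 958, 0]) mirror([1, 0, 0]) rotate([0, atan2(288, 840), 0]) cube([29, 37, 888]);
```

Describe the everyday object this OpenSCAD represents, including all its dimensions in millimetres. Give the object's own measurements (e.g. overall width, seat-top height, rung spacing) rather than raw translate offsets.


A sawhorse. A 107×1093×52 mm beam (x, y, z) sits on two A-frame leg pairs. Each pair is two raked legs of 29×37 mm section (37 mm along y) splaying symmetrically in x. Each leg rises 840 mm vertically over 288 mm of horizontal reach and is 888 mm long along its own axis. Every leg's outer bottom edge rests on the floor and its outer top edge meets a bottom edge of the beam — the left legs (tilting toward +x) meet the beam's −x bottom edge, the right legs (their mirror images, tilting toward −x) meet its +x bottom edge — so the leg tops tuck under the beam, the beam's underside is 840 mm above the floor, and the feet are 683 mm apart outside-to-outside with the beam centred between them. The two leg pairs are set in 98 mm from either end of the beam.


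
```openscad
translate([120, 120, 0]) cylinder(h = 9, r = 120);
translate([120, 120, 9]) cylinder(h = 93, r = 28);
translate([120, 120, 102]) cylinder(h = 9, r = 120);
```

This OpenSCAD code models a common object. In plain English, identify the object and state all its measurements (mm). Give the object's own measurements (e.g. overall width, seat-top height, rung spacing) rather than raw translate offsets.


A spool: two coaxial disc flanges of radius 120 mm and thickness 9 mm, joined by a core cylinder of radius 28 mm and height 93 mm. The lower flange rests on z = 0 and the three cylinders share a vertical axis.


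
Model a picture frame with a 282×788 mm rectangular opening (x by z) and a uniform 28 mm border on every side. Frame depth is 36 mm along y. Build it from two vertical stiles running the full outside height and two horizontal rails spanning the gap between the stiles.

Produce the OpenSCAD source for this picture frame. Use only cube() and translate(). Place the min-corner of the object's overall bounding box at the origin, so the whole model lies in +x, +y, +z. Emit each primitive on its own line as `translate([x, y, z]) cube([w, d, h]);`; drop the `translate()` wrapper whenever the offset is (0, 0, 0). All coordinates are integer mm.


cube([28, 36, 844]);
translate([310, 0, 0]) cube([28, 36, 844]);
translate([28, 0, 0]) cube([282, 36, 28]);
translate([28, 0, 816]) cube([282, 36, 28]);


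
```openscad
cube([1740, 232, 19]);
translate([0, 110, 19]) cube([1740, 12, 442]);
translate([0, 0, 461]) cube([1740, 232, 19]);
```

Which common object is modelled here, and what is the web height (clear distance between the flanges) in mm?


An I-beam. The web height is 442 mm.

Two wide flanges with a thin centred web — an I-beam. Overall 480 mm minus two 19 mm flanges gives a web of 480 − 2·19 = 442 mm.


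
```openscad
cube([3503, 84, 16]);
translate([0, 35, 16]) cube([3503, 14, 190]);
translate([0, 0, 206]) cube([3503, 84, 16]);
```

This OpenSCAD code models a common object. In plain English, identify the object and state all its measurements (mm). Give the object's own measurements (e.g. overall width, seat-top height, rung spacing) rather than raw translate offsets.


An I-beam lying along x, 3503 mm long. Overall section height 222 mm. Two flanges 84 mm wide (y) and 16 mm thick, one on the floor and one at the top; a web 14 mm thick runs between them, centred on the flange width.


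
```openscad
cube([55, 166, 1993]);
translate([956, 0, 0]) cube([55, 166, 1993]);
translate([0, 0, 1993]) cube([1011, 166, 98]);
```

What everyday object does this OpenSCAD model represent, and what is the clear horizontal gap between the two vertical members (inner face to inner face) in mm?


A door frame. The clear opening width is 901 mm.

Two 1993 mm tall posts with a header on top — a door frame. The left jamb is 55 mm wide at x = 0; the right jamb starts at x = 956. The clear opening is 956 − 55 = 901 mm.


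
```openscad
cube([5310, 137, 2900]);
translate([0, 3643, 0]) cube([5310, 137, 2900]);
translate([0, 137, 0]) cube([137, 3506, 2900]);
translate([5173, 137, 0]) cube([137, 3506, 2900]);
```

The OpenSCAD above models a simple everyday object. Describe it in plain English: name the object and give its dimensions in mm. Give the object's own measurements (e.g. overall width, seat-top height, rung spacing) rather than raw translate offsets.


The wall frame of a small rectangular building: four walls, each 2900 mm tall and 137 mm thick, enclosing a footprint 5310 mm (x) by 3780 mm (y) outside-to-outside, with no floor or roof. The front and back walls (the −y and +y sides) span the full width; the two side walls fit between them.


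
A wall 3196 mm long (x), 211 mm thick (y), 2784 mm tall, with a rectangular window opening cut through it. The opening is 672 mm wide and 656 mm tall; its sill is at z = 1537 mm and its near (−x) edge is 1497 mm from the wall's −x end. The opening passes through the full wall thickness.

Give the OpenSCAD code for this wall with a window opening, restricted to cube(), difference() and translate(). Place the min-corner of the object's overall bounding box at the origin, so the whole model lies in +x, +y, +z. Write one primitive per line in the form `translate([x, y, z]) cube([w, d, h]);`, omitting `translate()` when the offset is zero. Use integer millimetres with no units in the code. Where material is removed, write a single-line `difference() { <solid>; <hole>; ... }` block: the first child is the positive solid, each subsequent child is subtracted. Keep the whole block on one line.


difference() { cube([3196, 211, 2784]); translate([1497, 0, 1537]) cube([672, 211, 656]); }


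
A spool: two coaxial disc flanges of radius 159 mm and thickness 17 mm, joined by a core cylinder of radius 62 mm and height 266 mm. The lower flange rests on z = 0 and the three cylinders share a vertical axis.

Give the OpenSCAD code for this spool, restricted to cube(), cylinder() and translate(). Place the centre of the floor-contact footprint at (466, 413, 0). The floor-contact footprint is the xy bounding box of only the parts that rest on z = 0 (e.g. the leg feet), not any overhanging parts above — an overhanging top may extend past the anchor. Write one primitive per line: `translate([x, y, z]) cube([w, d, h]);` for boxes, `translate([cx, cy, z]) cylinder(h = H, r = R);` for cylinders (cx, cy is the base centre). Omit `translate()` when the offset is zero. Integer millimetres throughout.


translate([466, 413, 0]) cylinder(h = 17, r = 159);
translate([466, 413, 17]) cylinder(h = 266, r = 62);
translate([466, 413, 283]) cylinder(h = 17, r = 159);


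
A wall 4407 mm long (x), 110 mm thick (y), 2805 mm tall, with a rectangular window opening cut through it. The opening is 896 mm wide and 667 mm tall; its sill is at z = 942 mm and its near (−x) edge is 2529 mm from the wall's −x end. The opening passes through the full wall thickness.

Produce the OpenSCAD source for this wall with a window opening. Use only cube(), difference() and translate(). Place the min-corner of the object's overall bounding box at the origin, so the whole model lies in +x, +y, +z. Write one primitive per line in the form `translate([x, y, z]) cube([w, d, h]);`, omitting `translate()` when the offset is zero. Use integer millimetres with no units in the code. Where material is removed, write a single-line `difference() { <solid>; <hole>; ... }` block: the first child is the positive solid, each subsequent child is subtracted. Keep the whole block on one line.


difference() { cube([4407, 110, 2805]); translate([2529, 0, 942]) cube([896, 110, 667]); }


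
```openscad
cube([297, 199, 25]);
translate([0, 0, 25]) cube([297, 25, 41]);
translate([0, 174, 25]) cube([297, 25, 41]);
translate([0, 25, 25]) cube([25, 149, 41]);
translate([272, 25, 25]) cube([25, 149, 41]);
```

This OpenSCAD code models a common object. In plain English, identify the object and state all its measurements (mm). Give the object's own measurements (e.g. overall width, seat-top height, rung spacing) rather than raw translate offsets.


An open-topped rectangular box: outside dimensions 297×199×66 mm, with a uniform wall and base thickness of 25 mm. The base is a full 297×199 slab on the floor; four walls sit on top of the base. The front and back walls (the −y and +y sides) span the full width; the two side walls fit between them.


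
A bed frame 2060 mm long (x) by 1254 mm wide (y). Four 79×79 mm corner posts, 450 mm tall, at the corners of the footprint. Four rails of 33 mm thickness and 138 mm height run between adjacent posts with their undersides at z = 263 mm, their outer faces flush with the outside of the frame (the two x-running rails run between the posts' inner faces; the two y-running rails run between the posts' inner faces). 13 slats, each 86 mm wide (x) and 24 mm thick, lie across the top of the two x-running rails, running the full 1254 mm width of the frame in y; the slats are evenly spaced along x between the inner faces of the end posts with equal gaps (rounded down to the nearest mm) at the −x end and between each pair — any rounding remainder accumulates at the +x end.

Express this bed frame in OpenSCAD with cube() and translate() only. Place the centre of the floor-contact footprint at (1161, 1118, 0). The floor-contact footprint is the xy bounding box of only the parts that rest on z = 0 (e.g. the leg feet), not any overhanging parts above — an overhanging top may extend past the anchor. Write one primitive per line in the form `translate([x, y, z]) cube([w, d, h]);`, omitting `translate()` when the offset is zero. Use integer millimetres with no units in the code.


translate([131, 491, 0]) cube([79, 79, 450]);
translate([131, 1666, 0]) cube([79, 79, 450]);
translate([2112, 491, 0]) cube([79, 79, 450]);
translate([2112, 1666, 0]) cube([79, 79, 450]);
translate([210, 491, 263]) cube([1902, 33, 138]);
translate([210, 1712, 263]) cube([1902, 33, 138]);
translate([131, 570, 263]) cube([33, 1096, 138]);
translate([2158, 570, 263]) cube([33, 1096, 138]);
translate([266, 491, 401]) cube([86, 1254, 24]);
translate([408, 491, 401]) cube([86, 1254, 24]);
translate([550, 491, 401]) cube([86, 1254, 24]);
translate([692, 491, 401]) cube([86, 1254, 24]);
translate([834, 491, 401]) cube([86, 1254, 24]);
translate([976, 491, 401]) cube([86, 1254, 24]);
translate([1118, 491, 401]) cube([86, 1254, 24]);
translate([1260, 491, 401]) cube([86, 1254, 24]);
translate([1402, 491, 401]) cube([86, 1254, 24]);
translate([1544, 491, 401]) cube([86, 1254, 24]);
translate([1686, 491, 401]) cube([86, 1254, 24]);
translate([1828, 491, 401]) cube([86, 1254, 24]);
translate([1970, 491, 401]) cube([86, 1254, 24]);


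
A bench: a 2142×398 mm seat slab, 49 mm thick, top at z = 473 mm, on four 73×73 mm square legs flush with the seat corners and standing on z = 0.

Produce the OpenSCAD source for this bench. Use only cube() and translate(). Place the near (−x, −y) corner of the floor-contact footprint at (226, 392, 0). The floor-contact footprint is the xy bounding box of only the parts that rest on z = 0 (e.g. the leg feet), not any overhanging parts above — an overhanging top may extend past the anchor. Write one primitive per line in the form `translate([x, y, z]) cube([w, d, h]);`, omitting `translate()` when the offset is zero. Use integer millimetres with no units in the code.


// leg_h = 473 − 49 = 424
translate([226, 392, 424]) cube([2142, 398, 49]);
translate([226, 392, 0]) cube([73, 73, 424]);
translate([226, 717, 0]) cube([73, 73, 424]);
translate([2295, 392, 0]) cube([73, 73, 424]);
translate([2295, 717, 0]) cube([73, 73, 424]);


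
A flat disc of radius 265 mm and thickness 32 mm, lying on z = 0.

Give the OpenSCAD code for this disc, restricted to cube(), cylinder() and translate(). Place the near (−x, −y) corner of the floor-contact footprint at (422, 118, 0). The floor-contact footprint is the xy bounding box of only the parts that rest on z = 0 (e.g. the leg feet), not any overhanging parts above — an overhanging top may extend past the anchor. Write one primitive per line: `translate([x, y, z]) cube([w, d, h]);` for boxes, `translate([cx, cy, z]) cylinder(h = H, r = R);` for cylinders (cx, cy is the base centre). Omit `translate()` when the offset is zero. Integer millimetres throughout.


translate([687, 383, 0]) cylinder(h = 32, r = 265);


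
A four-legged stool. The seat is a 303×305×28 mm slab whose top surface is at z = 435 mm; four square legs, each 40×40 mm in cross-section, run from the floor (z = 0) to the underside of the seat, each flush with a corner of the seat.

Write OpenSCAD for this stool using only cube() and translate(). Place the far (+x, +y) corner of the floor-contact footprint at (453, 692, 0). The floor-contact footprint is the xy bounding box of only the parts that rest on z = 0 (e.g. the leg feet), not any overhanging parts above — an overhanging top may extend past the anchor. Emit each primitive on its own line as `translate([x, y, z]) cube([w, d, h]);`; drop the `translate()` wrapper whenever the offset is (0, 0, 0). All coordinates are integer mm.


// leg_h = 435 - 28 = 407
translate([150, 387, 407]) cube([303, 305, 28]);
translate([150, 387, 0]) cube([40, 40, 407]);
translate([413, 387, 0]) cube([40, 40, 407]);
translate([150, 652, 0]) cube([40, 40, 407]);
translate([413, 652, 0]) cube([40, 40, 407]);


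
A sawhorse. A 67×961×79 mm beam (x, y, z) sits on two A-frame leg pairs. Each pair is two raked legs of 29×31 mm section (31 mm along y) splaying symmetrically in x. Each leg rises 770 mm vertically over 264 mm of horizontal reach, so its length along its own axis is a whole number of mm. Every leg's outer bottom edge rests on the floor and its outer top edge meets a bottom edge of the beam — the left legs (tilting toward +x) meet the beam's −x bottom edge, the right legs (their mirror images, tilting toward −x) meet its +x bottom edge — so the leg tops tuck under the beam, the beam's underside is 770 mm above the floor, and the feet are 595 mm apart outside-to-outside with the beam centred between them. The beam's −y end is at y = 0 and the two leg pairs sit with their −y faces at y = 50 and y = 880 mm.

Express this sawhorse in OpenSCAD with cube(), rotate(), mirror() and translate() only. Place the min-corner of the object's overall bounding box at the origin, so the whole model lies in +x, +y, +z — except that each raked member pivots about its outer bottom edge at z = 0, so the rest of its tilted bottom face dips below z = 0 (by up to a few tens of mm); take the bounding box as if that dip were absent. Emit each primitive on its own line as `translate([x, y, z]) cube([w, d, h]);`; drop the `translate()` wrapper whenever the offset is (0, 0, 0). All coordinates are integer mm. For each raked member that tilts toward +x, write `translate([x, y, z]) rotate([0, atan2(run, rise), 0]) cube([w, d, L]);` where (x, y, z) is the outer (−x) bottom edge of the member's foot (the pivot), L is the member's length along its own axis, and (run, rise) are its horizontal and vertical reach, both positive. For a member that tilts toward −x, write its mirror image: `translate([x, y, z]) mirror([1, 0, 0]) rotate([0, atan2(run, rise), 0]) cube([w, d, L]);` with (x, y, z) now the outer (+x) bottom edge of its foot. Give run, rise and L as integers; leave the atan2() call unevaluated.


// leg length = √(264² + 770²) = 814
// right-leg outer foot x = 2·264 + 67 = 595
// beam min-corner = (264, 0, 770)
translate([264, 0, 770]) cube([67, 961, 79]);
translate([0, 50, 0]) rotate([0, atan2(264, 770), 0]) cube([29, 31, 814]);
translate([595, 50, 0]) mirror([1, 0, 0]) rotate([0, atan2(264, 770), 0]) cube([29, 31, 814]);
translate([0, 880, 0]) rotate([0, atan2(264, 770), 0]) cube([29, 31, 814]);
translate([595, 880, 0]) mirror([1, 0, 0]) rotate([0, atan2(264, 770), 0]) cube([29, 31, 814]);


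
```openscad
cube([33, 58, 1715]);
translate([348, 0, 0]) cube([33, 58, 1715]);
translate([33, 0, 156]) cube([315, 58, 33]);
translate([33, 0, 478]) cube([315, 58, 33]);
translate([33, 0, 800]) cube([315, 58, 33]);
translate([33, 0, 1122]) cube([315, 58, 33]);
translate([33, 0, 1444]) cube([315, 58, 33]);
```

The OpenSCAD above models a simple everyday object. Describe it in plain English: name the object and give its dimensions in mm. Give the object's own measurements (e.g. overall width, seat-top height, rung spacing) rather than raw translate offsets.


A straight ladder. Two 33×58 mm vertical rails, 1715 mm tall, stand 381 mm apart (outside-to-outside) with their front faces coplanar on the −y side. 5 rungs, each 58 mm deep and 33 mm tall, span between the inner faces of the rails, front faces flush with the rails. The lowest rung's underside is at z = 156 mm and rungs are spaced 322 mm apart (underside to underside).


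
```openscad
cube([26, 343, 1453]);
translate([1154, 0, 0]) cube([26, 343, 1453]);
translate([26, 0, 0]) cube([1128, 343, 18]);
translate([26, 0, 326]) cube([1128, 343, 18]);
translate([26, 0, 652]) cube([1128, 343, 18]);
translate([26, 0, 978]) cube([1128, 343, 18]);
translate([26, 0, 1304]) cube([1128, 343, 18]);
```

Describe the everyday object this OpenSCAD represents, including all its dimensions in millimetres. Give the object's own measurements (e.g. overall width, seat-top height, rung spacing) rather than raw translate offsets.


An open bookshelf. Two side panels, each 26 mm thick, 343 mm deep and 1453 mm tall, stand 1180 mm apart (outside-to-outside). Between them sit 5 shelves, each 18 mm thick and 343 mm deep, spanning the full gap between the sides. The bottom shelf rests on the floor (its underside at z = 0) and the clear gap between one shelf's top and the next shelf's underside is 308 mm.


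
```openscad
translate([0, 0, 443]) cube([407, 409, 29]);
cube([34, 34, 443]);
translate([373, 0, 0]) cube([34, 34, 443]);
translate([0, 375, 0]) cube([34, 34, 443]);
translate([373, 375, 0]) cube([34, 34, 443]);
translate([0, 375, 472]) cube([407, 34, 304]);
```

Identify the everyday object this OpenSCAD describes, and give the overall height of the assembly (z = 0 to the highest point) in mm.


A chair. The overall height is 776 mm.

A slab on four corner posts with a tall panel at the back — a chair. The seat slab sits at z = 443 with thickness 29, and the 304 mm backrest starts at the seat top, so the overall height is 443 + 29 + 304 = 776 mm.


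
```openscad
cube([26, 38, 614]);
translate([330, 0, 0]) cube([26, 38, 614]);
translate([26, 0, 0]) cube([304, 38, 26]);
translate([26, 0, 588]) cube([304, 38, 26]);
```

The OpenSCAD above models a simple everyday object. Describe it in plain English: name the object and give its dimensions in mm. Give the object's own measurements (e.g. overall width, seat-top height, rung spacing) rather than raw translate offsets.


A rectangular picture frame lying in the x–z plane (depth along y). The opening is 304 mm wide (x) by 562 mm tall (z), surrounded by a border 26 mm wide on all four sides. The frame is 38 mm deep and is made of two full-height vertical stiles with two horizontal rails fitted between them.
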